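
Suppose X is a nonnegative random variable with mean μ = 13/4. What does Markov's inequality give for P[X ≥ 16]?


μ = E[X] = 13/4, a = 16.
Markov: P[X ≥ 16] ≤ μ/a = (13/4)/16 = 13/64.
Numerically: ≈ 0.203125.
(Since a = 16 > μ = 3.250000, the bound 13/64 is < 1 and informative.)

P[X ≥ 16] ≤ 13/64 ≈ 0.203125.


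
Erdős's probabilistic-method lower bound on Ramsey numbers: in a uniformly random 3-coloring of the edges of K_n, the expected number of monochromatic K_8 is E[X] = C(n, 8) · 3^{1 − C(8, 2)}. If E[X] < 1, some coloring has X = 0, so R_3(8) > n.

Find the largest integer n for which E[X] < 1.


We need C(n, 8) · 3^{1 − 28} < 1, i.e. C(n, 8) < 3^{28 − 1} = 7625597484987.
Check values of n near the boundary:
  n = 153: C(153, 8) = 6183023199255; 6183023199255 < 7625597484987? YES
  n = 154: C(154, 8) = 6521818990995; 6521818990995 < 7625597484987? YES
  n = 155: C(155, 8) = 6876747915675; 6876747915675 < 7625597484987? YES
  n = 156: C(156, 8) = 7248464019225; 7248464019225 < 7625597484987? YES
  n = 157: C(157, 8) = 7637643295425; 7637643295425 < 7625597484987? NO
  n = 158: C(158, 8) = 8044984271181; 8044984271181 < 7625597484987? NO
The largest n with C(n, 8) < 7625597484987 is n = 156 (where E[X] = 805384891025/847288609443 ≈ 0.950544). Hence R_3(8) > 156, i.e. R_3(8) ≥ 157.

Largest n = 156; hence R_3(8) > 156.


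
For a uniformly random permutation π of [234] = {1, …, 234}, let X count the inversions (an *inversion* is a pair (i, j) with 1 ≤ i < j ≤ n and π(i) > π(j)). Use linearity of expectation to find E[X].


Write X = Σ X_I over the C(234, 2) = 27261 pairs i < j, with X_I the indicator of one inversion.
There are 27261 indicators.
For each fixed pair i < j, the values π(i) and π(j) are two distinct elements of {1, …, 234} in uniformly random order; by symmetry P[π(i) > π(j)] = 1/2.
By linearity: E[X] = 27261 · (1/2) = C(234, 2) · (1/2) = 27261/2 = 27261/2 ≈ 13630.5000.

E[X] = 27261/2 = 13630.5000.


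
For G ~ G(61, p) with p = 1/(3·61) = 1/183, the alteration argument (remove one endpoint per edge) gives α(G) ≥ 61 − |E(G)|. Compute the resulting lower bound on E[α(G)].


E[|E(G)|] = C(61, 2)·p = 1830 · (1/183) = 10.
E[α(G)] ≥ n − E[|E(G)|] = 61 − 10 = 51.
Numerically: ≈ 51.000000.
(This is only a lower bound; the true E[α(G)] may be larger.)

E[α(G)] ≥ 51 ≈ 51.000000.


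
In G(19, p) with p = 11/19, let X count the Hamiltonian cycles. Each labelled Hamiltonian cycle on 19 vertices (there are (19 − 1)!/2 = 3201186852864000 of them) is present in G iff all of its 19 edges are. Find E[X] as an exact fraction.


K_19 has (19 − 1)!/2 = 3201186852864000 labelled Hamiltonian cycles.
For each such Hamiltonian cycle H, let X_H = 1 if all 19 edges of H are present in G. Then P[X_H = 1] = p^{19} = (11/19)^{19} = 61159090448414546291/1978419655660313589123979.
By linearity: E[X] = Σ_H E[X_H] = 3201186852864000 · p^{19} = 3201186852864000 · 61159090448414546291/1978419655660313589123979 = 195781676276584883979724733927424000/1978419655660313589123979.
Numerically: E[X] ≈ 9.89586e+10.

E[X] = 3201186852864000 · (11/19)^{19} = 195781676276584883979724733927424000/1978419655660313589123979 ≈ 9.89586e+10.


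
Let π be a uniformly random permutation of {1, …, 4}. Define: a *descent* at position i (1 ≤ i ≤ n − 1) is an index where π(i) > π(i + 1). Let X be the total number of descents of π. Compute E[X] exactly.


Write X = Σ X_I over i = 1, …, 3, with X_I the indicator of one descent.
There are 3 indicators.
For each fixed i, the pair (π(i), π(i+1)) is a uniformly random ordered pair of distinct values from {1, …, 4}; by symmetry P[π(i) > π(i+1)] = 1/2.
By linearity: E[X] = 3 · (1/2) = (4 − 1) · (1/2) = 3/2 ≈ 1.5000.

E[X] = 3/2 = 1.5000.


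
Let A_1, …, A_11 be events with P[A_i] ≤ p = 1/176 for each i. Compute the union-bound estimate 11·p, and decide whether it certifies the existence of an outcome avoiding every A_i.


Union bound: P[∪_{i=1}^{11} A_i] ≤ Σ_i P[A_i] ≤ 11·p = 11·(1/176) = 1/16.
Numerically: 1/16 ≈ 0.0625000.
Is 1/16 < 1? YES.
Since P[∪ A_i] ≤ 1/16 < 1, the complement has P[∩ A_i^c] ≥ 1 − 1/16 = 15/16 > 0, so some outcome avoids every A_i.

11·p = 1/16 ≈ 0.0625000; existence CERTIFIED by the union bound.


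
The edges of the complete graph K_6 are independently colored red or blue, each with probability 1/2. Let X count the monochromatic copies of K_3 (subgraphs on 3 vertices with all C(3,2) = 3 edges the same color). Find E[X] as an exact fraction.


Let X = Σ_S X_S over the C(6, 3) = 20 subsets S of size 3, where X_S = 1 if the K_3 on S is monochromatic.
For a fixed S, the K_3 on S has C(3, 2) = 3 edges. P[all 3 edges red] = (1/2)^3, and likewise for blue, so P[monochromatic] = 2·(1/2)^3 = 2^{1 − 3} = 1/4.
By linearity: E[X] = C(6, 3) · 2^{1 − 3} = 20 · 1/4 = 5.
Numerically: E[X] ≈ 5.000.

E[X] = C(6,3)·2^(1−C(3,2)) = 5 ≈ 5.000.


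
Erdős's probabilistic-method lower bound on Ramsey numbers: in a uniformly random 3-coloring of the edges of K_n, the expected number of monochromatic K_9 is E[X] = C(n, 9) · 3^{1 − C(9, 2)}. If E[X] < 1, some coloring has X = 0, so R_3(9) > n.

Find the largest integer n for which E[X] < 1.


We need C(n, 9) · 3^{1 − 36} < 1, i.e. C(n, 9) < 3^{36 − 1} = 50031545098999707.
Check values of n near the boundary:
  n = 300: C(300, 9) = 48052241692154700; 48052241692154700 < 50031545098999707? YES
  n = 301: C(301, 9) = 49533303936090975; 49533303936090975 < 50031545098999707? YES
  n = 302: C(302, 9) = 51054804739588650; 51054804739588650 < 50031545098999707? NO
  n = 303: C(303, 9) = 52617706925494425; 52617706925494425 < 50031545098999707? NO
  n = 304: C(304, 9) = 54222992899492560; 54222992899492560 < 50031545098999707? NO
The largest n with C(n, 9) < 50031545098999707 is n = 301 (where E[X] = 16511101312030325/16677181699666569 ≈ 0.990). Hence R_3(9) > 301, i.e. R_3(9) ≥ 302.

Largest n = 301; hence R_3(9) > 301.


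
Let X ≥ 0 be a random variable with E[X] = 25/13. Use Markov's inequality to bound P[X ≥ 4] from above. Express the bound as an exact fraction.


μ = E[X] = 25/13, a = 4.
Markov: P[X ≥ 4] ≤ μ/a = (25/13)/4 = 25/52.
Numerically: ≈ 0.480769.
(Since a = 4 > μ = 1.923077, the bound 25/52 is < 1 and informative.)

P[X ≥ 4] ≤ 25/52 ≈ 0.480769.


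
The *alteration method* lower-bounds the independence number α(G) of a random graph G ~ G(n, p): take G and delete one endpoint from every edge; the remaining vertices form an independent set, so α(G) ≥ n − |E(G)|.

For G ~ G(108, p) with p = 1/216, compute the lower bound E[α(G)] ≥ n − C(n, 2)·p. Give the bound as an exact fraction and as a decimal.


E[|E(G)|] = C(108, 2)·p = 5778 · (1/216) = 107/4.
E[α(G)] ≥ n − E[|E(G)|] = 108 − 107/4 = 325/4.
Numerically: ≈ 81.250.
(This is only a lower bound; the true E[α(G)] may be larger.)

E[α(G)] ≥ 325/4 ≈ 81.250.


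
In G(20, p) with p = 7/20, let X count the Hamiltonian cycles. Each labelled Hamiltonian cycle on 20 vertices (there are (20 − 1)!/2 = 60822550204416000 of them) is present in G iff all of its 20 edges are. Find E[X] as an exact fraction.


K_20 has (20 − 1)!/2 = 60822550204416000 labelled Hamiltonian cycles.
For each such Hamiltonian cycle H, let X_H = 1 if all 20 edges of H are present in G. Then P[X_H = 1] = p^{20} = (7/20)^{20} = 79792266297612001/104857600000000000000000000.
Summing the indicators: E[X] = Σ_H E[X_H] = 60822550204416000 · p^{20} = 60822550204416000 · 79792266297612001/104857600000000000000000000 = 1184855742873690605203907421/25600000000000000000.
Numerically: E[X] ≈ 4.62834e+07.

E[X] = 60822550204416000 · (7/20)^{20} = 1184855742873690605203907421/25600000000000000000 ≈ 4.62834e+07.


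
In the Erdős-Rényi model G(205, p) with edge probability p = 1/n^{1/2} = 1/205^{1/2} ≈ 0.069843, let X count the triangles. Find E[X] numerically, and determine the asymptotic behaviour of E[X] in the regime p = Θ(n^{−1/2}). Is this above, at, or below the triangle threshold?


Number of potential triangles: C(205, 3) = 1414910.
Each occurs with probability p³ ≈ (0.069843)³ ≈ 3.4069771e-04.
By linearity: E[X] = C(205, 3)·p³ ≈ 1414910 · 3.4069771e-04 ≈ 482.05659.
Since α = 1/2 < 1, p = c/n^{1/2} ≫ 1/n is above the triangle threshold p ~ 1/n. Asymptotically E[X] ~ (c³/6)·n^{3(1−α)} = (1³/6)·n^{1.5} → ∞; triangles are abundant w.h.p.

E[X] ≈ 482.05659; in regime p = Θ(1/n^{1/2}) E[X] diverges (above the triangle threshold p ~ 1/n).


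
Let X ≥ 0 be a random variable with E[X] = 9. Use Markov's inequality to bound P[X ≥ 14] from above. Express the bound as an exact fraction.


μ = E[X] = 9, a = 14.
Markov: P[X ≥ 14] ≤ μ/a = (9)/14 = 9/14.
Numerically: ≈ 0.642857.
(Since a = 14 > μ = 9.000000, the bound 9/14 is < 1 and informative.)

P[X ≥ 14] ≤ 9/14 ≈ 0.642857.


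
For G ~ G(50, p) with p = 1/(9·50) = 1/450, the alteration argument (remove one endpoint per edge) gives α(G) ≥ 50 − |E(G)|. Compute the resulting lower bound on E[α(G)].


E[|E(G)|] = C(50, 2)·p = 1225 · (1/450) = 49/18.
E[α(G)] ≥ n − E[|E(G)|] = 50 − 49/18 = 851/18.
Numerically: ≈ 47.278.
(This is only a lower bound; the true E[α(G)] may be larger.)

E[α(G)] ≥ 851/18 ≈ 47.278.


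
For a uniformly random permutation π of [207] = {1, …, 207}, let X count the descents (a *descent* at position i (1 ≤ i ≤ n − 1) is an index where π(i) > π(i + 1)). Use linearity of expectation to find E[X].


Write X = Σ X_I over i = 1, …, 206, with X_I the indicator of one descent.
There are 206 indicators.
For each fixed i, the pair (π(i), π(i+1)) is a uniformly random ordered pair of distinct values from {1, …, 207}; by symmetry P[π(i) > π(i+1)] = 1/2.
By linearity: E[X] = 206 · (1/2) = (207 − 1) · (1/2) = 103 ≈ 103.000.

E[X] = 103 = 103.000.


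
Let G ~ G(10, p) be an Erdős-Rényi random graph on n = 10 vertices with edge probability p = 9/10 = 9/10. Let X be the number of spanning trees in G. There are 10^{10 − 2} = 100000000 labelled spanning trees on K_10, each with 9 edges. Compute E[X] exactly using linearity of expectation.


K_10 has 10^{10 − 2} = 100000000 labelled spanning trees.
For each such spanning tree H, let X_H = 1 if all 9 edges of H are present in G. Then P[X_H = 1] = p^{9} = (9/10)^{9} = 387420489/1000000000.
Summing the indicators: E[X] = Σ_H E[X_H] = 100000000 · p^{9} = 100000000 · 387420489/1000000000 = 387420489/10.
Numerically: E[X] ≈ 3.8742e+07.

E[X] = 100000000 · (9/10)^{9} = 387420489/10 ≈ 3.8742e+07.


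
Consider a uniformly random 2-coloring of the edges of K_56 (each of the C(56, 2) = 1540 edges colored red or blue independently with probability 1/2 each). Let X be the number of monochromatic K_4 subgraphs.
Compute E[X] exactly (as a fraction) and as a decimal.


Let X = Σ_S X_S over the C(56, 4) = 367290 subsets S of size 4, where X_S = 1 if the K_4 on S is monochromatic.
For a fixed S, the K_4 on S has C(4, 2) = 6 edges. P[all 6 edges red] = (1/2)^6, and likewise for blue, so P[monochromatic] = 2·(1/2)^6 = 2^{1 − 6} = 1/32.
By linearity of expectation: E[X] = C(56, 4) · 2^{1 − 6} = 367290 · 1/32 = 183645/16.
Numerically: E[X] ≈ 11477.81250.

E[X] = C(56,4)·2^(1−C(4,2)) = 183645/16 ≈ 11477.81250.


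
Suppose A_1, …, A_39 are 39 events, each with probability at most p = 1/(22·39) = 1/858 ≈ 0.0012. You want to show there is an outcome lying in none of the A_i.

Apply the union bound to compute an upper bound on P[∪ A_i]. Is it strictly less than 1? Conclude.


Union bound: P[∪_{i=1}^{39} A_i] ≤ Σ_i P[A_i] ≤ 39·p = 39·(1/858) = 1/22.
Numerically: 1/22 ≈ 0.0455.
Is 1/22 < 1? YES.
Since P[∪ A_i] ≤ 1/22 < 1, the complement has P[∩ A_i^c] ≥ 1 − 1/22 = 21/22 > 0, so some outcome avoids every A_i.

39·p = 1/22 ≈ 0.0455; existence CERTIFIED by the union bound.


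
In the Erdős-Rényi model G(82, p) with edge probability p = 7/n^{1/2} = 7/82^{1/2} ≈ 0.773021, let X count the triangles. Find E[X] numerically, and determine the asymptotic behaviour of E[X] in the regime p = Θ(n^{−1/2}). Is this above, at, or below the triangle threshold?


Number of potential triangles: C(82, 3) = 88560.
Each occurs with probability p³ ≈ (0.773021)³ ≈ 4.61926993e-01.
By linearity: E[X] = C(82, 3)·p³ ≈ 88560 · 4.61926993e-01 ≈ 40908.254519.
Since α = 1/2 < 1, p = c/n^{1/2} ≫ 1/n is above the triangle threshold p ~ 1/n. Asymptotically E[X] ~ (c³/6)·n^{3(1−α)} = (7³/6)·n^{1.5} → ∞; triangles are abundant w.h.p.

E[X] ≈ 40908.254519; in regime p = Θ(1/n^{1/2}) E[X] diverges (above the triangle threshold p ~ 1/n).


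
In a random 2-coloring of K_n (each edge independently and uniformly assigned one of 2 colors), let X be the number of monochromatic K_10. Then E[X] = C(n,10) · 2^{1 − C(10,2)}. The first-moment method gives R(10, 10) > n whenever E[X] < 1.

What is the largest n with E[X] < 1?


We need C(n, 10) · 2^{1 − 45} < 1, i.e. C(n, 10) < 2^{45 − 1} = 17592186044416.
Check values of n near the boundary:
  n = 98: C(98, 10) = 14005614014756; 14005614014756 < 17592186044416? YES
  n = 99: C(99, 10) = 15579278510796; 15579278510796 < 17592186044416? YES
  n = 100: C(100, 10) = 17310309456440; 17310309456440 < 17592186044416? YES
  n = 101: C(101, 10) = 19212541264840; 19212541264840 < 17592186044416? NO
The largest n with C(n, 10) < 17592186044416 is n = 100 (where E[X] = 2163788682055/2199023255552 ≈ 0.983977). Hence R(10, 10) > 100, i.e. R(10, 10) ≥ 101.

Largest n = 100; hence R(10, 10) > 100.


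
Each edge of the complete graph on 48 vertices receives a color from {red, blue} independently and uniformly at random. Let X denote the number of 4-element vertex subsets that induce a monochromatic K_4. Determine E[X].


Let X = Σ_S X_S over the C(48, 4) = 194580 subsets S of size 4, where X_S = 1 if the K_4 on S is monochromatic.
For a fixed S, the K_4 on S has C(4, 2) = 6 edges. P[all 6 edges red] = (1/2)^6, and likewise for blue, so P[monochromatic] = 2·(1/2)^6 = 2^{1 − 6} = 1/32.
By linearity of expectation: E[X] = C(48, 4) · 2^{1 − 6} = 194580 · 1/32 = 48645/8.
Numerically: E[X] ≈ 6080.6250.

E[X] = C(48,4)·2^(1−C(4,2)) = 48645/8 ≈ 6080.6250.


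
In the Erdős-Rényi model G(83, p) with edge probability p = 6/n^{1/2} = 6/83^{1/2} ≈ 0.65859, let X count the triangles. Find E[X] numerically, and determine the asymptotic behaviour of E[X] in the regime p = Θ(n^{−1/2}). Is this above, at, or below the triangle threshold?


Number of potential triangles: C(83, 3) = 91881.
Each occurs with probability p³ ≈ (0.65859)³ ≈ 2.8565157e-01.
By linearity: E[X] = C(83, 3)·p³ ≈ 91881 · 2.8565157e-01 ≈ 26245.95173.
Since α = 1/2 < 1, p = c/n^{1/2} ≫ 1/n is above the triangle threshold p ~ 1/n. Asymptotically E[X] ~ (c³/6)·n^{3(1−α)} = (6³/6)·n^{1.5} → ∞; triangles are abundant w.h.p.

E[X] ≈ 26245.95173; in regime p = Θ(1/n^{1/2}) E[X] diverges (above the triangle threshold p ~ 1/n).


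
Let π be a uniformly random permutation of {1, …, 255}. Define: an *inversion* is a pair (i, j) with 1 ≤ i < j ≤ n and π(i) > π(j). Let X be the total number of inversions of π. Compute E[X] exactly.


Write X = Σ X_I over the C(255, 2) = 32385 pairs i < j, with X_I the indicator of one inversion.
There are 32385 indicators.
For each fixed pair i < j, the values π(i) and π(j) are two distinct elements of {1, …, 255} in uniformly random order; by symmetry P[π(i) > π(j)] = 1/2.
By linearity: E[X] = 32385 · (1/2) = C(255, 2) · (1/2) = 32385/2 = 32385/2 ≈ 16192.500000.

E[X] = 32385/2 = 16192.500000.


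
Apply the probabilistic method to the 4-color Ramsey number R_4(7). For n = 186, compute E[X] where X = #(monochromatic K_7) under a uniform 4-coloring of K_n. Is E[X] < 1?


E[X] = C(186, 7) · 4^{1 − 21} = 1363155866280 · 4^{−20} = 1363155866280/1099511627776.
As a reduced fraction: E[X] = 170394483285/137438953472 ≈ 1.23978.
Is E[X] < 1? NO.
Since E[X] ≥ 1, the first-moment bound is inconclusive at n = 186; it does NOT by itself certify R_4(7) > 186.

E[X] = 170394483285/137438953472 ≈ 1.23978; E[X] ≥ 1; first-moment method inconclusive here.


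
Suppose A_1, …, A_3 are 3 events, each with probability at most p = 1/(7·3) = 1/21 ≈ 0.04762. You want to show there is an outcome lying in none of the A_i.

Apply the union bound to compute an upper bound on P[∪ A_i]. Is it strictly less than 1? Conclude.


Union bound: P[∪_{i=1}^{3} A_i] ≤ Σ_i P[A_i] ≤ 3·p = 3·(1/21) = 1/7.
Numerically: 1/7 ≈ 0.14286.
Is 1/7 < 1? YES.
Since P[∪ A_i] ≤ 1/7 < 1, the complement has P[∩ A_i^c] ≥ 1 − 1/7 = 6/7 > 0, so some outcome avoids every A_i.

3·p = 1/7 ≈ 0.14286; existence CERTIFIED by the union bound.


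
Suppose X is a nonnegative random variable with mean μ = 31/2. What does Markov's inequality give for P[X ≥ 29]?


μ = E[X] = 31/2, a = 29.
Markov: P[X ≥ 29] ≤ μ/a = (31/2)/29 = 31/58.
Numerically: ≈ 0.5345.
(Since a = 29 > μ = 15.5000, the bound 31/58 is < 1 and informative.)

P[X ≥ 29] ≤ 31/58 ≈ 0.5345.


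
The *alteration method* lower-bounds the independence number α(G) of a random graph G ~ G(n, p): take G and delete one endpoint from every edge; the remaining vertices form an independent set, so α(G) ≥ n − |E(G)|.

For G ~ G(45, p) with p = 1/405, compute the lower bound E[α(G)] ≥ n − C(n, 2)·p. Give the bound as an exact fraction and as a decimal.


E[|E(G)|] = C(45, 2)·p = 990 · (1/405) = 22/9.
E[α(G)] ≥ n − E[|E(G)|] = 45 − 22/9 = 383/9.
Numerically: ≈ 42.556.
(This is only a lower bound; the true E[α(G)] may be larger.)

E[α(G)] ≥ 383/9 ≈ 42.556.


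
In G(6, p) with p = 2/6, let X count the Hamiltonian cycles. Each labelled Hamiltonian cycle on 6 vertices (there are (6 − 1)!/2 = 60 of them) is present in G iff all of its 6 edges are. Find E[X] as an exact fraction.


K_6 has (6 − 1)!/2 = 60 labelled Hamiltonian cycles.
For each such Hamiltonian cycle H, let X_H = 1 if all 6 edges of H are present in G. Then P[X_H = 1] = p^{6} = (1/3)^{6} = 1/729.
By linearity: E[X] = Σ_H E[X_H] = 60 · p^{6} = 60 · 1/729 = 20/243.
Numerically: E[X] ≈ 0.082305.

E[X] = 60 · (1/3)^{6} = 20/243 ≈ 0.082305.


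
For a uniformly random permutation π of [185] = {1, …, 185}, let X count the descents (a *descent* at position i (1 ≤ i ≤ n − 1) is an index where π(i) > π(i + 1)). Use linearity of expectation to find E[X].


Write X = Σ X_I over i = 1, …, 184, with X_I the indicator of one descent.
There are 184 indicators.
For each fixed i, the pair (π(i), π(i+1)) is a uniformly random ordered pair of distinct values from {1, …, 185}; by symmetry P[π(i) > π(i+1)] = 1/2.
By linearity: E[X] = 184 · (1/2) = (185 − 1) · (1/2) = 92 ≈ 92.000.

E[X] = 92 = 92.000.


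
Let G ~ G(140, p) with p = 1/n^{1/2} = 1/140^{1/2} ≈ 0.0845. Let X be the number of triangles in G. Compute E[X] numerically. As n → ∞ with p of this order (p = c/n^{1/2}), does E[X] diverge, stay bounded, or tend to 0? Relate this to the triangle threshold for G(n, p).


Number of potential triangles: C(140, 3) = 447580.
Each occurs with probability p³ ≈ (0.0845)³ ≈ 6.03682e-04.
By linearity: E[X] = C(140, 3)·p³ ≈ 447580 · 6.03682e-04 ≈ 270.196.
Since α = 1/2 < 1, p = c/n^{1/2} ≫ 1/n is above the triangle threshold p ~ 1/n. Asymptotically E[X] ~ (c³/6)·n^{3(1−α)} = (1³/6)·n^{1.5} → ∞; triangles are abundant w.h.p.

E[X] ≈ 270.196; in regime p = Θ(1/n^{1/2}) E[X] diverges (above the triangle threshold p ~ 1/n).


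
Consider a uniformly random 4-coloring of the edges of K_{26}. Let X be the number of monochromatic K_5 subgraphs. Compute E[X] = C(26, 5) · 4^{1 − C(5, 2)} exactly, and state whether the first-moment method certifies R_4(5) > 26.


E[X] = C(26, 5) · 4^{1 − 10} = 65780 · 4^{−9} = 65780/262144.
As a reduced fraction: E[X] = 16445/65536 ≈ 0.250931.
Is E[X] < 1? YES.
Since E[X] < 1, there exists a 4-coloring of K_{26} with no monochromatic K_5; hence R_4(5) > 26.

E[X] = 16445/65536 ≈ 0.250931; E[X] < 1, so R_4(5) > 26.


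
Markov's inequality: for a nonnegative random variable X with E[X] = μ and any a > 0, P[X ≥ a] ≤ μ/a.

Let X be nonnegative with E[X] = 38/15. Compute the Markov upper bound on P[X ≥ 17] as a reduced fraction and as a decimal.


μ = E[X] = 38/15, a = 17.
Markov: P[X ≥ 17] ≤ μ/a = (38/15)/17 = 38/255.
Numerically: ≈ 0.149020.
(Since a = 17 > μ = 2.533333, the bound 38/255 is < 1 and informative.)

P[X ≥ 17] ≤ 38/255 ≈ 0.149020.


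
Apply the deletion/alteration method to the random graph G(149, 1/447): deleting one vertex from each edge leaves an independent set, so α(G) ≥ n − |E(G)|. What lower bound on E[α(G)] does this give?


E[|E(G)|] = C(149, 2)·p = 11026 · (1/447) = 74/3.
E[α(G)] ≥ n − E[|E(G)|] = 149 − 74/3 = 373/3.
Numerically: ≈ 124.3333.
(This is only a lower bound; the true E[α(G)] may be larger.)

E[α(G)] ≥ 373/3 ≈ 124.3333.


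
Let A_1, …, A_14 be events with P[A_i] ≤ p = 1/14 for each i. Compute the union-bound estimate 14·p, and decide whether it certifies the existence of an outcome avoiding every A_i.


Union bound: P[∪_{i=1}^{14} A_i] ≤ Σ_i P[A_i] ≤ 14·p = 14·(1/14) = 1.
Numerically: 1 ≈ 1.000000.
Is 1 < 1? NO.
Since the bound 1 is ≥ 1, the union bound is uninformative here; it does NOT by itself certify existence.

14·p = 1 ≈ 1.000000; existence NOT certified by the union bound.


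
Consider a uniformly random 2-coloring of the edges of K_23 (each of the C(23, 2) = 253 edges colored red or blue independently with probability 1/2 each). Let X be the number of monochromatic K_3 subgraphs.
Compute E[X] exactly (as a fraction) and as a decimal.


Let X = Σ_S X_S over the C(23, 3) = 1771 subsets S of size 3, where X_S = 1 if the K_3 on S is monochromatic.
For a fixed S, the K_3 on S has C(3, 2) = 3 edges. P[all 3 edges red] = (1/2)^3, and likewise for blue, so P[monochromatic] = 2·(1/2)^3 = 2^{1 − 3} = 1/4.
By linearity: E[X] = C(23, 3) · 2^{1 − 3} = 1771 · 1/4 = 1771/4.
Numerically: E[X] ≈ 442.750000.

E[X] = C(23,3)·2^(1−C(3,2)) = 1771/4 ≈ 442.750000.


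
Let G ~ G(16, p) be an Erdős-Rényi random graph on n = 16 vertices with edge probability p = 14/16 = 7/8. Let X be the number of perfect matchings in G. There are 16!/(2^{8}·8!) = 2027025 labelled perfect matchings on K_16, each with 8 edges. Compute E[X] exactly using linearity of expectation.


K_16 has 16!/(2^{8}·8!) = 2027025 labelled perfect matchings.
For each such perfect matching H, let X_H = 1 if all 8 edges of H are present in G. Then P[X_H = 1] = p^{8} = (7/8)^{8} = 5764801/16777216.
By linearity of expectation: E[X] = Σ_H E[X_H] = 2027025 · p^{8} = 2027025 · 5764801/16777216 = 11685395747025/16777216.
Numerically: E[X] ≈ 6.965e+05.

E[X] = 2027025 · (7/8)^{8} = 11685395747025/16777216 ≈ 6.965e+05.


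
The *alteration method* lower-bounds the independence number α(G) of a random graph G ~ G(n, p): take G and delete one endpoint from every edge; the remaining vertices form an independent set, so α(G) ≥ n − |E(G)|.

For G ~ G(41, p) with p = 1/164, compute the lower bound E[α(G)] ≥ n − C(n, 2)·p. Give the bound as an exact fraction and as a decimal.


E[|E(G)|] = C(41, 2)·p = 820 · (1/164) = 5.
E[α(G)] ≥ n − E[|E(G)|] = 41 − 5 = 36.
Numerically: ≈ 36.00000.
(This is only a lower bound; the true E[α(G)] may be larger.)

E[α(G)] ≥ 36 ≈ 36.00000.


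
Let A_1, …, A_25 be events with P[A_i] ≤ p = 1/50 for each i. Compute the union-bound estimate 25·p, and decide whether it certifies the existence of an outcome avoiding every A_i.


Union bound: P[∪_{i=1}^{25} A_i] ≤ Σ_i P[A_i] ≤ 25·p = 25·(1/50) = 1/2.
Numerically: 1/2 ≈ 0.5000000.
Is 1/2 < 1? YES.
Since P[∪ A_i] ≤ 1/2 < 1, the complement has P[∩ A_i^c] ≥ 1 − 1/2 = 1/2 > 0, so some outcome avoids every A_i.

25·p = 1/2 ≈ 0.5000000; existence CERTIFIED by the union bound.


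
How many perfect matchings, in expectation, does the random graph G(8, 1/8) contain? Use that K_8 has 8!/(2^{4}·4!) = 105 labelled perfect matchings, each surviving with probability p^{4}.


K_8 has 8!/(2^{4}·4!) = 105 labelled perfect matchings.
For each such perfect matching H, let X_H = 1 if all 4 edges of H are present in G. Then P[X_H = 1] = p^{4} = (1/8)^{4} = 1/4096.
Summing the indicators: E[X] = Σ_H E[X_H] = 105 · p^{4} = 105 · 1/4096 = 105/4096.
Numerically: E[X] ≈ 0.025635.

E[X] = 105 · (1/8)^{4} = 105/4096 ≈ 0.025635.


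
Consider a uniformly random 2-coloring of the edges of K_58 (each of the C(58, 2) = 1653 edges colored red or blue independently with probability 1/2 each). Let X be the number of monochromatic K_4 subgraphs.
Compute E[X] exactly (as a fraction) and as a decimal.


Let X = Σ_S X_S over the C(58, 4) = 424270 subsets S of size 4, where X_S = 1 if the K_4 on S is monochromatic.
For a fixed S, the K_4 on S has C(4, 2) = 6 edges. P[all 6 edges red] = (1/2)^6, and likewise for blue, so P[monochromatic] = 2·(1/2)^6 = 2^{1 − 6} = 1/32.
By linearity: E[X] = C(58, 4) · 2^{1 − 6} = 424270 · 1/32 = 212135/16.
Numerically: E[X] ≈ 13258.437500.

E[X] = C(58,4)·2^(1−C(4,2)) = 212135/16 ≈ 13258.437500.


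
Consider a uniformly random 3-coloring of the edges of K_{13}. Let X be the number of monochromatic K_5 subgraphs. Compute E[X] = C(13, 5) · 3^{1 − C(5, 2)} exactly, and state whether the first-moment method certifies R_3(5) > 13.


E[X] = C(13, 5) · 3^{1 − 10} = 1287 · 3^{−9} = 1287/19683.
As a reduced fraction: E[X] = 143/2187 ≈ 0.065386.
Is E[X] < 1? YES.
Since E[X] < 1, there exists a 3-coloring of K_{13} with no monochromatic K_5; hence R_3(5) > 13.

E[X] = 143/2187 ≈ 0.065386; E[X] < 1, so R_3(5) > 13.


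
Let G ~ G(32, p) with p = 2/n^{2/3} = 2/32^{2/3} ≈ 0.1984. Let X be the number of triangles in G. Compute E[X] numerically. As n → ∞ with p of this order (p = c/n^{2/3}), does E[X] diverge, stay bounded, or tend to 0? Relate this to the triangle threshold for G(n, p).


Number of potential triangles: C(32, 3) = 4960.
Each occurs with probability p³ ≈ (0.1984)³ ≈ 7.812500e-03.
By linearity: E[X] = C(32, 3)·p³ ≈ 4960 · 7.812500e-03 ≈ 38.7500.
Since α = 2/3 < 1, p = c/n^{2/3} ≫ 1/n is above the triangle threshold p ~ 1/n. Asymptotically E[X] ~ (c³/6)·n^{3(1−α)} = (2³/6)·n^{1} → ∞; triangles are abundant w.h.p.

E[X] ≈ 38.7500; in regime p = Θ(1/n^{2/3}) E[X] diverges (above the triangle threshold p ~ 1/n).


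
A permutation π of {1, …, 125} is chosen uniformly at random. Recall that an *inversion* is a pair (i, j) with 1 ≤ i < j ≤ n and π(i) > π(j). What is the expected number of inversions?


Write X = Σ X_I over the C(125, 2) = 7750 pairs i < j, with X_I the indicator of one inversion.
There are 7750 indicators.
For each fixed pair i < j, the values π(i) and π(j) are two distinct elements of {1, …, 125} in uniformly random order; by symmetry P[π(i) > π(j)] = 1/2.
By linearity: E[X] = 7750 · (1/2) = C(125, 2) · (1/2) = 7750/2 = 3875 ≈ 3875.000000.

E[X] = 3875 = 3875.000000.


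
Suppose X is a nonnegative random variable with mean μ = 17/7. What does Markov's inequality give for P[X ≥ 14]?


μ = E[X] = 17/7, a = 14.
Markov: P[X ≥ 14] ≤ μ/a = (17/7)/14 = 17/98.
Numerically: ≈ 0.17347.
(Since a = 14 > μ = 2.42857, the bound 17/98 is < 1 and informative.)

P[X ≥ 14] ≤ 17/98 ≈ 0.17347.


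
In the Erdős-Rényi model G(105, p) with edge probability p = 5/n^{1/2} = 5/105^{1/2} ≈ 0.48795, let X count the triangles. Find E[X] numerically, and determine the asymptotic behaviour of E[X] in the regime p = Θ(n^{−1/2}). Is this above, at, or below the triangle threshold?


Number of potential triangles: C(105, 3) = 187460.
Each occurs with probability p³ ≈ (0.48795)³ ≈ 1.1617858e-01.
By linearity: E[X] = C(105, 3)·p³ ≈ 187460 · 1.1617858e-01 ≈ 21778.83663.
Since α = 1/2 < 1, p = c/n^{1/2} ≫ 1/n is above the triangle threshold p ~ 1/n. Asymptotically E[X] ~ (c³/6)·n^{3(1−α)} = (5³/6)·n^{1.5} → ∞; triangles are abundant w.h.p.

E[X] ≈ 21778.83663; in regime p = Θ(1/n^{1/2}) E[X] diverges (above the triangle threshold p ~ 1/n).


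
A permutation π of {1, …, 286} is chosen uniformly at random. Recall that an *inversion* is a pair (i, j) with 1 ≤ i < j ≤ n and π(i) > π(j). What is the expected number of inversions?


Write X = Σ X_I over the C(286, 2) = 40755 pairs i < j, with X_I the indicator of one inversion.
There are 40755 indicators.
For each fixed pair i < j, the values π(i) and π(j) are two distinct elements of {1, …, 286} in uniformly random order; by symmetry P[π(i) > π(j)] = 1/2.
By linearity: E[X] = 40755 · (1/2) = C(286, 2) · (1/2) = 40755/2 = 40755/2 ≈ 20377.500.

E[X] = 40755/2 = 20377.500.


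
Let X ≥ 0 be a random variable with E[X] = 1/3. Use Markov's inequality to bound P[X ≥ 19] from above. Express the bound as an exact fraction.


μ = E[X] = 1/3, a = 19.
Markov: P[X ≥ 19] ≤ μ/a = (1/3)/19 = 1/57.
Numerically: ≈ 0.017544.
(Since a = 19 > μ = 0.333333, the bound 1/57 is < 1 and informative.)

P[X ≥ 19] ≤ 1/57 ≈ 0.017544.


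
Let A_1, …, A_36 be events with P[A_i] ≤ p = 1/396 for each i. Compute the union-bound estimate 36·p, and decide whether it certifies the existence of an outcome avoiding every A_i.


Union bound: P[∪_{i=1}^{36} A_i] ≤ Σ_i P[A_i] ≤ 36·p = 36·(1/396) = 1/11.
Numerically: 1/11 ≈ 0.091.
Is 1/11 < 1? YES.
Since P[∪ A_i] ≤ 1/11 < 1, the complement has P[∩ A_i^c] ≥ 1 − 1/11 = 10/11 > 0, so some outcome avoids every A_i.

36·p = 1/11 ≈ 0.091; existence CERTIFIED by the union bound.


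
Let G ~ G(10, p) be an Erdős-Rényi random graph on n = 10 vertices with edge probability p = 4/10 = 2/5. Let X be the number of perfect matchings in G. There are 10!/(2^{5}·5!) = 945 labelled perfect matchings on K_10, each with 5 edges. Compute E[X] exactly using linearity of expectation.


K_10 has 10!/(2^{5}·5!) = 945 labelled perfect matchings.
For each such perfect matching H, let X_H = 1 if all 5 edges of H are present in G. Then P[X_H = 1] = p^{5} = (2/5)^{5} = 32/3125.
By linearity of expectation: E[X] = Σ_H E[X_H] = 945 · p^{5} = 945 · 32/3125 = 6048/625.
Numerically: E[X] ≈ 9.68.

E[X] = 945 · (2/5)^{5} = 6048/625 ≈ 9.68.


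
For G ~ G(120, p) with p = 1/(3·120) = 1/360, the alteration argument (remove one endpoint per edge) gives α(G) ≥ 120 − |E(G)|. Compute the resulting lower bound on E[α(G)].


E[|E(G)|] = C(120, 2)·p = 7140 · (1/360) = 119/6.
E[α(G)] ≥ n − E[|E(G)|] = 120 − 119/6 = 601/6.
Numerically: ≈ 100.16667.
(This is only a lower bound; the true E[α(G)] may be larger.)

E[α(G)] ≥ 601/6 ≈ 100.16667.


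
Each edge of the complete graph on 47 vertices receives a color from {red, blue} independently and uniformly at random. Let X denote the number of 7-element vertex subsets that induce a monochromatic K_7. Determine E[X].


Let X = Σ_S X_S over the C(47, 7) = 62891499 subsets S of size 7, where X_S = 1 if the K_7 on S is monochromatic.
For a fixed S, the K_7 on S has C(7, 2) = 21 edges. P[all 21 edges red] = (1/2)^21, and likewise for blue, so P[monochromatic] = 2·(1/2)^21 = 2^{1 − 21} = 1/1048576.
By linearity: E[X] = C(47, 7) · 2^{1 − 21} = 62891499 · 1/1048576 = 62891499/1048576.
Numerically: E[X] ≈ 59.97801.

E[X] = C(47,7)·2^(1−C(7,2)) = 62891499/1048576 ≈ 59.97801.


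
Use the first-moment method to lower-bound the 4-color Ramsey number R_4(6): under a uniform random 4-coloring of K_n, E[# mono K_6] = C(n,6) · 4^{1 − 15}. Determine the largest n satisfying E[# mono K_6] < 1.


We need C(n, 6) · 4^{1 − 15} < 1, i.e. C(n, 6) < 4^{15 − 1} = 268435456.
Check values of n near the boundary:
  n = 72: C(72, 6) = 156238908; 156238908 < 268435456? YES
  n = 73: C(73, 6) = 170230452; 170230452 < 268435456? YES
  n = 74: C(74, 6) = 185250786; 185250786 < 268435456? YES
  n = 75: C(75, 6) = 201359550; 201359550 < 268435456? YES
  n = 76: C(76, 6) = 218618940; 218618940 < 268435456? YES
  n = 77: C(77, 6) = 237093780; 237093780 < 268435456? YES
  n = 78: C(78, 6) = 256851595; 256851595 < 268435456? YES
  n = 79: C(79, 6) = 277962685; 277962685 < 268435456? NO
  n = 80: C(80, 6) = 300500200; 300500200 < 268435456? NO
The largest n with C(n, 6) < 268435456 is n = 78 (where E[X] = 256851595/268435456 ≈ 0.9568). Hence R_4(6) > 78, i.e. R_4(6) ≥ 79.

Largest n = 78; hence R_4(6) > 78.


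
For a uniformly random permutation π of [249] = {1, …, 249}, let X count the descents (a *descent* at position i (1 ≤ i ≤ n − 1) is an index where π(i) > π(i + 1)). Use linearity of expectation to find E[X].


Write X = Σ X_I over i = 1, …, 248, with X_I the indicator of one descent.
There are 248 indicators.
For each fixed i, the pair (π(i), π(i+1)) is a uniformly random ordered pair of distinct values from {1, …, 249}; by symmetry P[π(i) > π(i+1)] = 1/2.
By linearity: E[X] = 248 · (1/2) = (249 − 1) · (1/2) = 124 ≈ 124.0000.

E[X] = 124 = 124.0000.


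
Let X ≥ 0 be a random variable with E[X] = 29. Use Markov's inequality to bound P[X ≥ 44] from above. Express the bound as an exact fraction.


μ = E[X] = 29, a = 44.
Markov: P[X ≥ 44] ≤ μ/a = (29)/44 = 29/44.
Numerically: ≈ 0.659091.
(Since a = 44 > μ = 29.000000, the bound 29/44 is < 1 and informative.)

P[X ≥ 44] ≤ 29/44 ≈ 0.659091.


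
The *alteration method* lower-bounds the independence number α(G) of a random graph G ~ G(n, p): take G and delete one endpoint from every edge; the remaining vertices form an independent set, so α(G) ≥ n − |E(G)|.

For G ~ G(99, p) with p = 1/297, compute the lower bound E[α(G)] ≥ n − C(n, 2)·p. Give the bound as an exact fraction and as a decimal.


E[|E(G)|] = C(99, 2)·p = 4851 · (1/297) = 49/3.
E[α(G)] ≥ n − E[|E(G)|] = 99 − 49/3 = 248/3.
Numerically: ≈ 82.66667.
(This is only a lower bound; the true E[α(G)] may be larger.)

E[α(G)] ≥ 248/3 ≈ 82.66667.


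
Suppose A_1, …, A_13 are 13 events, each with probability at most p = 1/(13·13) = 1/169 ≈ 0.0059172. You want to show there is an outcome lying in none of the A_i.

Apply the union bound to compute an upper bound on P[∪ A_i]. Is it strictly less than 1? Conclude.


Union bound: P[∪_{i=1}^{13} A_i] ≤ Σ_i P[A_i] ≤ 13·p = 13·(1/169) = 1/13.
Numerically: 1/13 ≈ 0.0769231.
Is 1/13 < 1? YES.
Since P[∪ A_i] ≤ 1/13 < 1, the complement has P[∩ A_i^c] ≥ 1 − 1/13 = 12/13 > 0, so some outcome avoids every A_i.

13·p = 1/13 ≈ 0.0769231; existence CERTIFIED by the union bound.


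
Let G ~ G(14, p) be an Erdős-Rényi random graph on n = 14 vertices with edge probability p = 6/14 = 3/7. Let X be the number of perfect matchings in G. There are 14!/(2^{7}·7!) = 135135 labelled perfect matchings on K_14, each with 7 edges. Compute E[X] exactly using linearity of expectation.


K_14 has 14!/(2^{7}·7!) = 135135 labelled perfect matchings.
For each such perfect matching H, let X_H = 1 if all 7 edges of H are present in G. Then P[X_H = 1] = p^{7} = (3/7)^{7} = 2187/823543.
By linearity: E[X] = Σ_H E[X_H] = 135135 · p^{7} = 135135 · 2187/823543 = 42220035/117649.
Numerically: E[X] ≈ 359.

E[X] = 135135 · (3/7)^{7} = 42220035/117649 ≈ 359.


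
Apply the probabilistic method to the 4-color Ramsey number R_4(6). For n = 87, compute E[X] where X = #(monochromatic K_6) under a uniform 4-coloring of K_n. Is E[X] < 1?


E[X] = C(87, 6) · 4^{1 − 15} = 504981379 · 4^{−14} = 504981379/268435456.
As a reduced fraction: E[X] = 504981379/268435456 ≈ 1.881202.
Is E[X] < 1? NO.
Since E[X] ≥ 1, the first-moment bound is inconclusive at n = 87; it does NOT by itself certify R_4(6) > 87.

E[X] = 504981379/268435456 ≈ 1.881202; E[X] ≥ 1; first-moment method inconclusive here.


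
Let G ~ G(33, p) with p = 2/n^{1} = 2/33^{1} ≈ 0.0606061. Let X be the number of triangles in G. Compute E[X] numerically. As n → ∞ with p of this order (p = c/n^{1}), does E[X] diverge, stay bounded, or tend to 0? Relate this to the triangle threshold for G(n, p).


Number of potential triangles: C(33, 3) = 5456.
Each occurs with probability p³ ≈ (0.0606061)³ ≈ 2.22611793e-04.
By linearity: E[X] = C(33, 3)·p³ ≈ 5456 · 2.22611793e-04 ≈ 1.214570.
Here α = 1, so p = 2/n is exactly at the triangle threshold p ~ 1/n. Asymptotically E[X] → c³/6 = 2³/6 = 4/3 ≈ 1.333333, a bounded constant. In this regime the triangle count is asymptotically Poisson(c³/6).

E[X] ≈ 1.214570; in regime p = Θ(1/n^{1}) E[X] stays bounded (at the triangle threshold p ~ 1/n).


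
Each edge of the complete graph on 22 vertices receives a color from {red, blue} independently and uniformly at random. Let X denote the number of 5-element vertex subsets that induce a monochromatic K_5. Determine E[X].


Let X = Σ_S X_S over the C(22, 5) = 26334 subsets S of size 5, where X_S = 1 if the K_5 on S is monochromatic.
For a fixed S, the K_5 on S has C(5, 2) = 10 edges. P[all 10 edges red] = (1/2)^10, and likewise for blue, so P[monochromatic] = 2·(1/2)^10 = 2^{1 − 10} = 1/512.
By linearity: E[X] = C(22, 5) · 2^{1 − 10} = 26334 · 1/512 = 13167/256.
Numerically: E[X] ≈ 51.4336.

E[X] = C(22,5)·2^(1−C(5,2)) = 13167/256 ≈ 51.4336.


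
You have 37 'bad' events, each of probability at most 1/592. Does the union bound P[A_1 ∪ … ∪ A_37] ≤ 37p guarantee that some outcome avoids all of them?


Union bound: P[∪_{i=1}^{37} A_i] ≤ Σ_i P[A_i] ≤ 37·p = 37·(1/592) = 1/16.
Numerically: 1/16 ≈ 0.06250.
Is 1/16 < 1? YES.
Since P[∪ A_i] ≤ 1/16 < 1, the complement has P[∩ A_i^c] ≥ 1 − 1/16 = 15/16 > 0, so some outcome avoids every A_i.

37·p = 1/16 ≈ 0.06250; existence CERTIFIED by the union bound.


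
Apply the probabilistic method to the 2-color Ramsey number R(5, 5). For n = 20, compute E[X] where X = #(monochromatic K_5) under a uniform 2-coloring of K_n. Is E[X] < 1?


E[X] = C(20, 5) · 2^{1 − 10} = 15504 · 2^{−9} = 15504/512.
As a reduced fraction: E[X] = 969/32 ≈ 30.2812500.
Is E[X] < 1? NO.
Since E[X] ≥ 1, the first-moment bound is inconclusive at n = 20; it does NOT by itself certify R(5, 5) > 20.

E[X] = 969/32 ≈ 30.2812500; E[X] ≥ 1; first-moment method inconclusive here.


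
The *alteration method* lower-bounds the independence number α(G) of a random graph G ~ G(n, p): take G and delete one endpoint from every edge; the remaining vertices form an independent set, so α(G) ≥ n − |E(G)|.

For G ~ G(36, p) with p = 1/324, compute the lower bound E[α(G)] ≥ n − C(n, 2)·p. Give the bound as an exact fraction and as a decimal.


E[|E(G)|] = C(36, 2)·p = 630 · (1/324) = 35/18.
E[α(G)] ≥ n − E[|E(G)|] = 36 − 35/18 = 613/18.
Numerically: ≈ 34.055556.
(This is only a lower bound; the true E[α(G)] may be larger.)

E[α(G)] ≥ 613/18 ≈ 34.055556.


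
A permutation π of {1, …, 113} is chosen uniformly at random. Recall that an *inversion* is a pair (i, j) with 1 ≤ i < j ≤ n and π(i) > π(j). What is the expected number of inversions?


Write X = Σ X_I over the C(113, 2) = 6328 pairs i < j, with X_I the indicator of one inversion.
There are 6328 indicators.
For each fixed pair i < j, the values π(i) and π(j) are two distinct elements of {1, …, 113} in uniformly random order; by symmetry P[π(i) > π(j)] = 1/2.
By linearity: E[X] = 6328 · (1/2) = C(113, 2) · (1/2) = 6328/2 = 3164 ≈ 3164.00000.

E[X] = 3164 = 3164.00000.


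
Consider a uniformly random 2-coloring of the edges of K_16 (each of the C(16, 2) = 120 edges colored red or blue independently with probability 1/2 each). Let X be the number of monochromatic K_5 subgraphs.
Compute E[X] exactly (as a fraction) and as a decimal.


Let X = Σ_S X_S over the C(16, 5) = 4368 subsets S of size 5, where X_S = 1 if the K_5 on S is monochromatic.
For a fixed S, the K_5 on S has C(5, 2) = 10 edges. P[all 10 edges red] = (1/2)^10, and likewise for blue, so P[monochromatic] = 2·(1/2)^10 = 2^{1 − 10} = 1/512.
Summing: E[X] = C(16, 5) · 2^{1 − 10} = 4368 · 1/512 = 273/32.
Numerically: E[X] ≈ 8.531250.

E[X] = C(16,5)·2^(1−C(5,2)) = 273/32 ≈ 8.531250.
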